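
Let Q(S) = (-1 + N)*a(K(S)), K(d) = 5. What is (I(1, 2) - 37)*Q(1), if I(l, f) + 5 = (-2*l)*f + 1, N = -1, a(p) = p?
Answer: 450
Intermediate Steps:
I(l, f) = -4 - 2*f*l (I(l, f) = -5 + ((-2*l)*f + 1) = -5 + (-2*f*l + 1) = -5 + (1 - 2*f*l) = -4 - 2*f*l)
Q(S) = -10 (Q(S) = (-1 - 1)*5 = -2*5 = -10)
(I(1, 2) - 37)*Q(1) = ((-4 - 2*2*1) - 37)*(-10) = ((-4 - 4) - 37)*(-10) = (-8 - 37)*(-10) = -45*(-10) = 450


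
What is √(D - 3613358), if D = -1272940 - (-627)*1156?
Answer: I*√4161486 ≈ 2040.0*I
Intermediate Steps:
D = -548128 (D = -1272940 - 1*(-724812) = -1272940 + 724812 = -548128)
√(D - 3613358) = √(-548128 - 3613358) = √(-4161486) = I*√4161486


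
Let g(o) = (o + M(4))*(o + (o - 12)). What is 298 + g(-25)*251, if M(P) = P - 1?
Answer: 342662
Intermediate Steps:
M(P) = -1 + P
g(o) = (-12 + 2*o)*(3 + o) (g(o) = (o + (-1 + 4))*(o + (o - 12)) = (o + 3)*(o + (-12 + o)) = (3 + o)*(-12 + 2*o) = (-12 + 2*o)*(3 + o))
298 + g(-25)*251 = 298 + (-36 - 6*(-25) + 2*(-25)²)*251 = 298 + (-36 + 150 + 2*625)*251 = 298 + (-36 + 150 + 1250)*251 = 298 + 1364*251 = 298 + 342364 = 342662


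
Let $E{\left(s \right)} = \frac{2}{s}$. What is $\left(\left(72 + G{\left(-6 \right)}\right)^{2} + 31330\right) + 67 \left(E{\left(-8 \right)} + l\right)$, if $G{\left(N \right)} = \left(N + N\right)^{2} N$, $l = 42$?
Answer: $\frac{2645565}{4} \approx 6.6139 \cdot 10^{5}$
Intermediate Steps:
$G{\left(N \right)} = 4 N^{3}$ ($G{\left(N \right)} = \left(2 N\right)^{2} N = 4 N^{2} N = 4 N^{3}$)
$\left(\left(72 + G{\left(-6 \right)}\right)^{2} + 31330\right) + 67 \left(E{\left(-8 \right)} + l\right) = \left(\left(72 + 4 \left(-6\right)^{3}\right)^{2} + 31330\right) + 67 \left(\frac{2}{-8} + 42\right) = \left(\left(72 + 4 \left(-216\right)\right)^{2} + 31330\right) + 67 \left(2 \left(- \frac{1}{8}\right) + 42\right) = \left(\left(72 - 864\right)^{2} + 31330\right) + 67 \left(- \frac{1}{4} + 42\right) = \left(\left(-792\right)^{2} + 31330\right) + 67 \cdot \frac{167}{4} = \left(627264 + 31330\right) + \frac{11189}{4} = 658594 + \frac{11189}{4} = \frac{2645565}{4}$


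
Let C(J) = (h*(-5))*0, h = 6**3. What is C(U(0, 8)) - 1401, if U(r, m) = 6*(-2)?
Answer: -1401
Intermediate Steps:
U(r, m) = -12
h = 216
C(J) = 0 (C(J) = (216*(-5))*0 = -1080*0 = 0)
C(U(0, 8)) - 1401 = 0 - 1401 = -1401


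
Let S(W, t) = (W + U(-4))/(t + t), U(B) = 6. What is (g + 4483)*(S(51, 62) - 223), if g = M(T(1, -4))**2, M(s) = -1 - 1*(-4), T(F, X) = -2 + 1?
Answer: -30989185/31 ≈ -9.9965e+5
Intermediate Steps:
T(F, X) = -1
M(s) = 3 (M(s) = -1 + 4 = 3)
S(W, t) = (6 + W)/(2*t) (S(W, t) = (W + 6)/(t + t) = (6 + W)/((2*t)) = (6 + W)*(1/(2*t)) = (6 + W)/(2*t))
g = 9 (g = 3**2 = 9)
(g + 4483)*(S(51, 62) - 223) = (9 + 4483)*((1/2)*(6 + 51)/62 - 223) = 4492*((1/2)*(1/62)*57 - 223) = 4492*(57/124 - 223) = 4492*(-27595/124) = -30989185/31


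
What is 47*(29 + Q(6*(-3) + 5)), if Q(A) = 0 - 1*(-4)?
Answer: 1551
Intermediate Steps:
Q(A) = 4 (Q(A) = 0 + 4 = 4)
47*(29 + Q(6*(-3) + 5)) = 47*(29 + 4) = 47*33 = 1551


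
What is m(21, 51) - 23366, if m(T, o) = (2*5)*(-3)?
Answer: -23396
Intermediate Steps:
m(T, o) = -30 (m(T, o) = 10*(-3) = -30)
m(21, 51) - 23366 = -30 - 23366 = -23396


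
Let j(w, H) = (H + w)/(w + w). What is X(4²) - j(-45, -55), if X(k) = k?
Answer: 134/9 ≈ 14.889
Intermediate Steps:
j(w, H) = (H + w)/(2*w) (j(w, H) = (H + w)/((2*w)) = (H + w)*(1/(2*w)) = (H + w)/(2*w))
X(4²) - j(-45, -55) = 4² - (-55 - 45)/(2*(-45)) = 16 - (-1)*(-100)/(2*45) = 16 - 1*10/9 = 16 - 10/9 = 134/9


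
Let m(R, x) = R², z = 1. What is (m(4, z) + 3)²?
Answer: 361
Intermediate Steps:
(m(4, z) + 3)² = (4² + 3)² = (16 + 3)² = 19² = 361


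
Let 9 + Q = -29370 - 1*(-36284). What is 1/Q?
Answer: 1/6905 ≈ 0.00014482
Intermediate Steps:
Q = 6905 (Q = -9 + (-29370 - 1*(-36284)) = -9 + (-29370 + 36284) = -9 + 6914 = 6905)
1/Q = 1/6905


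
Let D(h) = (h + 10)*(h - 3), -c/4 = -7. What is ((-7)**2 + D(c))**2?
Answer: 998001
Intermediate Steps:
c = 28 (c = -4*(-7) = 28)
D(h) = (-3 + h)*(10 + h) (D(h) = (10 + h)*(-3 + h) = (-3 + h)*(10 + h))
((-7)**2 + D(c))**2 = ((-7)**2 + (-30 + 28**2 + 7*28))**2 = (49 + (-30 + 784 + 196))**2 = (49 + 950)**2 = 999**2 = 998001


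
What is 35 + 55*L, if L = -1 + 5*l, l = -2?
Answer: -570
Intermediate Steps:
L = -11 (L = -1 + 5*(-2) = -1 - 10 = -11)
35 + 55*L = 35 + 55*(-11) = 35 - 605 = -570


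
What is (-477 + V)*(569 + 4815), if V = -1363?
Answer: -9906560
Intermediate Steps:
(-477 + V)*(569 + 4815) = (-477 - 1363)*(569 + 4815) = -1840*5384 = -9906560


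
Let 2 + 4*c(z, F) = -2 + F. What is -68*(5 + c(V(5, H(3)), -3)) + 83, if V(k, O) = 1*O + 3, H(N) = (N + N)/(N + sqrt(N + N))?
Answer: -138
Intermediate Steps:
H(N) = 2*N/(N + sqrt(2)*sqrt(N)) (H(N) = (2*N)/(N + sqrt(2*N)) = (2*N)/(N + sqrt(2)*sqrt(N)) = 2*N/(N + sqrt(2)*sqrt(N)))
V(k, O) = 3 + O (V(k, O) = O + 3 = 3 + O)
c(z, F) = -1 + F/4 (c(z, F) = -1/2 + (-2 + F)/4 = -1/2 + (-1/2 + F/4) = -1 + F/4)
-68*(5 + c(V(5, H(3)), -3)) + 83 = -68*(5 + (-1 + (1/4)*(-3))) + 83 = -68*(5 + (-1 - 3/4)) + 83 = -68*(5 - 7/4) + 83 = -68*13/4 + 83 = -221 + 83 = -138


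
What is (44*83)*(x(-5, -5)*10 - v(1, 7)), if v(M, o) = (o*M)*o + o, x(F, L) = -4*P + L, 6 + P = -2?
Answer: 781528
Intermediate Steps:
P = -8 (P = -6 - 2 = -8)
x(F, L) = 32 + L (x(F, L) = -4*(-8) + L = 32 + L)
v(M, o) = o + M*o² (v(M, o) = (M*o)*o + o = M*o² + o = o + M*o²)
(44*83)*(x(-5, -5)*10 - v(1, 7)) = (44*83)*((32 - 5)*10 - 7*(1 + 1*7)) = 3652*(27*10 - 7*(1 + 7)) = 3652*(270 - 7*8) = 3652*(270 - 1*56) = 3652*(270 - 56) = 3652*214 = 781528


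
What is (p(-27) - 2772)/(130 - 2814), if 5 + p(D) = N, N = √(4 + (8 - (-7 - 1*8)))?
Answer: 2777/2684 - 3*√3/2684 ≈ 1.0327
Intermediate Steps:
N = 3*√3 (N = √(4 + (8 - (-7 - 8))) = √(4 + (8 - 1*(-15))) = √(4 + (8 + 15)) = √(4 + 23) = √27 = 3*√3 ≈ 5.1962)
p(D) = -5 + 3*√3
(p(-27) - 2772)/(130 - 2814) = ((-5 + 3*√3) - 2772)/(130 - 2814) = (-2777 + 3*√3)/(-2684) = (-2777 + 3*√3)*(-1/2684) = 2777/2684 - 3*√3/2684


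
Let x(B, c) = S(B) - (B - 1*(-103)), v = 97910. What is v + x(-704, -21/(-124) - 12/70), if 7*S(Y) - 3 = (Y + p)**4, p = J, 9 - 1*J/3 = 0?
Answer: 210066161821/7 ≈ 3.0009e+10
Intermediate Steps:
J = 27 (J = 27 - 3*0 = 27 + 0 = 27)
p = 27
S(Y) = 3/7 + (27 + Y)**4/7 (S(Y) = 3/7 + (Y + 27)**4/7 = 3/7 + (27 + Y)**4/7)
x(B, c) = -718/7 - B + (27 + B)**4/7 (x(B, c) = (3/7 + (27 + B)**4/7) - (B - 1*(-103)) = (3/7 + (27 + B)**4/7) - (B + 103) = (3/7 + (27 + B)**4/7) - (103 + B) = (3/7 + (27 + B)**4/7) + (-103 - B) = -718/7 - B + (27 + B)**4/7)
v + x(-704, -21/(-124) - 12/70) = 97910 + (-718/7 - 1*(-704) + (27 - 704)**4/7) = 97910 + (-718/7 + 704 + (1/7)*(-677)**4) = 97910 + (-718/7 + 704 + (1/7)*210065472241) = 97910 + (-718/7 + 704 + 210065472241/7) = 97910 + 210065476451/7 = 210066161821/7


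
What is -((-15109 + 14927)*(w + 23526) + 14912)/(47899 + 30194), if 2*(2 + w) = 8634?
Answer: 561350/8677 ≈ 64.694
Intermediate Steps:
w = 4315 (w = -2 + (½)*8634 = -2 + 4317 = 4315)
-((-15109 + 14927)*(w + 23526) + 14912)/(47899 + 30194) = -((-15109 + 14927)*(4315 + 23526) + 14912)/(47899 + 30194) = -(-182*27841 + 14912)/78093 = -(-5067062 + 14912)/78093 = -(-5052150)/78093 = -1*(-561350/8677) = 561350/8677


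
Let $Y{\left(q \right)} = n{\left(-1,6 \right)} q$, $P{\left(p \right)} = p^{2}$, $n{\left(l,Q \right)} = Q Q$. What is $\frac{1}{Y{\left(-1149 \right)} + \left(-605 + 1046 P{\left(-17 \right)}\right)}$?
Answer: $\frac{1}{260325} \approx 3.8413 \cdot 10^{-6}$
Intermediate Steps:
$n{\left(l,Q \right)} = Q^{2}$
$Y{\left(q \right)} = 36 q$ ($Y{\left(q \right)} = 6^{2} q = 36 q$)
$\frac{1}{Y{\left(-1149 \right)} + \left(-605 + 1046 P{\left(-17 \right)}\right)} = \frac{1}{36 \left(-1149\right) - \left(605 - 1046 \left(-17\right)^{2}\right)} = \frac{1}{-41364 + \left(-605 + 1046 \cdot 289\right)} = \frac{1}{-41364 + \left(-605 + 302294\right)} = \frac{1}{-41364 + 301689} = \frac{1}{260325}$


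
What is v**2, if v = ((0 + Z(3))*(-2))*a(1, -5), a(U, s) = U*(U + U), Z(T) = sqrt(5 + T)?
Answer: 128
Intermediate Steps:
a(U, s) = 2*U**2 (a(U, s) = U*(2*U) = 2*U**2)
v = -8*sqrt(2) (v = ((0 + sqrt(5 + 3))*(-2))*(2*1**2) = ((0 + sqrt(8))*(-2))*(2*1) = ((0 + 2*sqrt(2))*(-2))*2 = ((2*sqrt(2))*(-2))*2 = -4*sqrt(2)*2 = -8*sqrt(2) ≈ -11.314)
v**2 = (-8*sqrt(2))**2 = 128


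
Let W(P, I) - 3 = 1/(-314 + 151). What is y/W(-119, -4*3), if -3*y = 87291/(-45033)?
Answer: 25917/120088 ≈ 0.21582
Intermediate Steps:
y = 9699/15011 (y = -29097/(-45033) = -29097*(-1)/45033 = -1/3*(-29097/15011) = 9699/15011 ≈ 0.64613)
W(P, I) = 488/163 (W(P, I) = 3 + 1/(-314 + 151) = 3 + 1/(-163) = 3 - 1/163 = 488/163)
y/W(-119, -4*3) = 9699/(15011*(488/163)) = (9699/15011)*(163/488) = 25917/120088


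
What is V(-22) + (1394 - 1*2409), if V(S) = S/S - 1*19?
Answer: -1033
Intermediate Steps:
V(S) = -18 (V(S) = 1 - 19 = -18)
V(-22) + (1394 - 1*2409) = -18 + (1394 - 1*2409) = -18 + (1394 - 2409) = -18 - 1015 = -1033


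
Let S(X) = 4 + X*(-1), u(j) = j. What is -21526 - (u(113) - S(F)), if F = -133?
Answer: -21502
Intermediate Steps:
S(X) = 4 - X
-21526 - (u(113) - S(F)) = -21526 - (113 - (4 - 1*(-133))) = -21526 - (113 - (4 + 133)) = -21526 - (113 - 1*137) = -21526 - (113 - 137) = -21526 - 1*(-24) = -21526 + 24 = -21502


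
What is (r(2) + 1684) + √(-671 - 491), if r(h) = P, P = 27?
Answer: 1711 + I*√1162 ≈ 1711.0 + 34.088*I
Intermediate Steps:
r(h) = 27
(r(2) + 1684) + √(-671 - 491) = (27 + 1684) + √(-671 - 491) = 1711 + √(-1162) = 1711 + I*√1162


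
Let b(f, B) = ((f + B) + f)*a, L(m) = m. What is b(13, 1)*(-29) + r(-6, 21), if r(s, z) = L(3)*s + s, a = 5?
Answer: -3939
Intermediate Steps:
b(f, B) = 5*B + 10*f (b(f, B) = ((f + B) + f)*5 = ((B + f) + f)*5 = (B + 2*f)*5 = 5*B + 10*f)
r(s, z) = 4*s (r(s, z) = 3*s + s = 4*s)
b(13, 1)*(-29) + r(-6, 21) = (5*1 + 10*13)*(-29) + 4*(-6) = (5 + 130)*(-29) - 24 = 135*(-29) - 24 = -3915 - 24 = -3939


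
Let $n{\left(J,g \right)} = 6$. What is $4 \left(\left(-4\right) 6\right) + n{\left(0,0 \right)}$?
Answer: $-90$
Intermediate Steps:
$4 \left(\left(-4\right) 6\right) + n{\left(0,0 \right)} = 4 \left(\left(-4\right) 6\right) + 6 = 4 \left(-24\right) + 6 = -96 + 6 = -90$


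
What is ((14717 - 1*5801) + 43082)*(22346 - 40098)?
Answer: -923068496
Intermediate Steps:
((14717 - 1*5801) + 43082)*(22346 - 40098) = ((14717 - 5801) + 43082)*(-17752) = (8916 + 43082)*(-17752) = 51998*(-17752) = -923068496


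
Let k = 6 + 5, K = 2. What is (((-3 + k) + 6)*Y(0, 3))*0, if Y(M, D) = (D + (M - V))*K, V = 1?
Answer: 0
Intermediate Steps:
k = 11
Y(M, D) = -2 + 2*D + 2*M (Y(M, D) = (D + (M - 1*1))*2 = (D + (M - 1))*2 = (D + (-1 + M))*2 = (-1 + D + M)*2 = -2 + 2*D + 2*M)
(((-3 + k) + 6)*Y(0, 3))*0 = (((-3 + 11) + 6)*(-2 + 2*3 + 2*0))*0 = ((8 + 6)*(-2 + 6 + 0))*0 = (14*4)*0 = 56*0 = 0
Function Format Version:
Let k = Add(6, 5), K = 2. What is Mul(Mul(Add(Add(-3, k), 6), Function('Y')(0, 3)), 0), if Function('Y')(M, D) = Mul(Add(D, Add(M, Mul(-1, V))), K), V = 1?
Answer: 0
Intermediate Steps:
k = 11
Function('Y')(M, D) = Add(-2, Mul(2, D), Mul(2, M)) (Function('Y')(M, D) = Mul(Add(D, Add(M, Mul(-1, 1))), 2) = Mul(Add(D, Add(M, -1)), 2) = Mul(Add(D, Add(-1, M)), 2) = Mul(Add(-1, D, M), 2) = Add(-2, Mul(2, D), Mul(2, M)))
Mul(Mul(Add(Add(-3, k), 6), Function('Y')(0, 3)), 0) = Mul(Mul(Add(Add(-3, 11), 6), Add(-2, Mul(2, 3), Mul(2, 0))), 0) = Mul(Mul(Add(8, 6), Add(-2, 6, 0)), 0) = Mul(Mul(14, 4), 0) = Mul(56, 0) = 0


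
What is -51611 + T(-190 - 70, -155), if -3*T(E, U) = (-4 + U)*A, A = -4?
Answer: -51823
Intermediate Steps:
T(E, U) = -16/3 + 4*U/3 (T(E, U) = -(-4 + U)*(-4)/3 = -(16 - 4*U)/3 = -16/3 + 4*U/3)
-51611 + T(-190 - 70, -155) = -51611 + (-16/3 + (4/3)*(-155)) = -51611 + (-16/3 - 620/3) = -51611 - 212 = -51823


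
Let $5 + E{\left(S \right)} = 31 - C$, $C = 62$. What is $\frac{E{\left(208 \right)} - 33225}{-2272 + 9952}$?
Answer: $- \frac{11087}{2560} \approx -4.3309$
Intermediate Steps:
$E{\left(S \right)} = -36$ ($E{\left(S \right)} = -5 + \left(31 - 62\right) = -5 - 31 = -36$)
$\frac{E{\left(208 \right)} - 33225}{-2272 + 9952} = \frac{-36 - 33225}{-2272 + 9952} = - \frac{33261}{7680} = \left(-33261\right) \frac{1}{7680} = - \frac{11087}{2560}$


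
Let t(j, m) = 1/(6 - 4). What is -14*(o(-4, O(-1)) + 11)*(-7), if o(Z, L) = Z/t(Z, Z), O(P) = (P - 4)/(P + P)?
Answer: 294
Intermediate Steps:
O(P) = (-4 + P)/(2*P) (O(P) = (-4 + P)/((2*P)) = (-4 + P)*(1/(2*P)) = (-4 + P)/(2*P))
t(j, m) = ½ (t(j, m) = 1/2 = ½)
o(Z, L) = 2*Z (o(Z, L) = Z/(½) = Z*2 = 2*Z)
-14*(o(-4, O(-1)) + 11)*(-7) = -14*(2*(-4) + 11)*(-7) = -14*(-8 + 11)*(-7) = -42*(-7) = -14*(-21) = 294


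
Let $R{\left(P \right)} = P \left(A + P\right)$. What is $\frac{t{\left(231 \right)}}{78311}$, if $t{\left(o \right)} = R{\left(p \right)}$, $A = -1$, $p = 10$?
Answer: $\frac{90}{78311} \approx 0.0011493$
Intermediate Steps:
$R{\left(P \right)} = P \left(-1 + P\right)$
$t{\left(o \right)} = 90$ ($t{\left(o \right)} = 10 \left(-1 + 10\right) = 10 \cdot 9 = 90$)
$\frac{t{\left(231 \right)}}{78311} = \frac{90}{78311}$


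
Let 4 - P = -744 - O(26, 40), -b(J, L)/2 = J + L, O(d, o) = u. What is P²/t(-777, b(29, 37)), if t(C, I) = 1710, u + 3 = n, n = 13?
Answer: 287282/855 ≈ 336.00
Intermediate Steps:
u = 10 (u = -3 + 13 = 10)
O(d, o) = 10
b(J, L) = -2*J - 2*L (b(J, L) = -2*(J + L) = -2*J - 2*L)
P = 758 (P = 4 - (-744 - 1*10) = 4 - (-744 - 10) = 4 - 1*(-754) = 4 + 754 = 758)
P²/t(-777, b(29, 37)) = 758²/1710 = 574564*(1/1710) = 287282/855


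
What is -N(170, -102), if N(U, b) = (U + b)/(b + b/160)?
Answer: 320/483 ≈ 0.66253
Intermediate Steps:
N(U, b) = 160*(U + b)/(161*b) (N(U, b) = (U + b)/(b + b*(1/160)) = (U + b)/(b + b/160) = (U + b)/((161*b/160)) = (U + b)*(160/(161*b)) = 160*(U + b)/(161*b))
-N(170, -102) = -160*(170 - 102)/(161*(-102)) = -160*(-1)*68/(161*102) = -1*(-320/483) = 320/483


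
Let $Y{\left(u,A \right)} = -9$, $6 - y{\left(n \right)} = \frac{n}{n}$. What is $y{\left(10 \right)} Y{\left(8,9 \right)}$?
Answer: $-45$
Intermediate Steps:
$y{\left(n \right)} = 5$ ($y{\left(n \right)} = 6 - \frac{n}{n} = 6 - 1 = 5$)
$y{\left(10 \right)} Y{\left(8,9 \right)} = 5 \left(-9\right) = -45$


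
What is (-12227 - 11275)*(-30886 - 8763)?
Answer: 931830798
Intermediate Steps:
(-12227 - 11275)*(-30886 - 8763) = -23502*(-39649) = 931830798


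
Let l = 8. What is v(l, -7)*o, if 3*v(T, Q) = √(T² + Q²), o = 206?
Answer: 206*√113/3 ≈ 729.94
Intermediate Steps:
v(T, Q) = √(Q² + T²)/3 (v(T, Q) = √(T² + Q²)/3 = √(Q² + T²)/3)
v(l, -7)*o = (√((-7)² + 8²)/3)*206 = (√(49 + 64)/3)*206 = (√113/3)*206 = 206*√113/3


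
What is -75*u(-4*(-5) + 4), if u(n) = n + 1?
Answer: -1875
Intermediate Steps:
u(n) = 1 + n
-75*u(-4*(-5) + 4) = -75*(1 + (-4*(-5) + 4)) = -75*(1 + (20 + 4)) = -75*(1 + 24) = -75*25 = -1875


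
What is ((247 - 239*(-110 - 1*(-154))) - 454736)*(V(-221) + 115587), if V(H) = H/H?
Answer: -53748997940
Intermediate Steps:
V(H) = 1
((247 - 239*(-110 - 1*(-154))) - 454736)*(V(-221) + 115587) = ((247 - 239*(-110 - 1*(-154))) - 454736)*(1 + 115587) = ((247 - 239*(-110 + 154)) - 454736)*115588 = ((247 - 239*44) - 454736)*115588 = ((247 - 10516) - 454736)*115588 = (-10269 - 454736)*115588 = -465005*115588 = -53748997940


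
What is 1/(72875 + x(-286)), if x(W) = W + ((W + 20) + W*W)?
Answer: 1/154119 ≈ 6.4885e-6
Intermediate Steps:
x(W) = 20 + W² + 2*W (x(W) = W + ((20 + W) + W²) = W + (20 + W + W²) = 20 + W² + 2*W)
1/(72875 + x(-286)) = 1/(72875 + (20 + (-286)² + 2*(-286))) = 1/(72875 + (20 + 81796 - 572)) = 1/(72875 + 81244) = 1/154119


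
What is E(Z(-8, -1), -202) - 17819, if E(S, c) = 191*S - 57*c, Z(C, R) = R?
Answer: -6496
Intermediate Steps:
E(S, c) = -57*c + 191*S
E(Z(-8, -1), -202) - 17819 = (-57*(-202) + 191*(-1)) - 17819 = (11514 - 191) - 17819 = 11323 - 17819 = -6496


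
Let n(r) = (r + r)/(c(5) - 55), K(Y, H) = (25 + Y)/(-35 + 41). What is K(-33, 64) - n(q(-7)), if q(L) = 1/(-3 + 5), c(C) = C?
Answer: -197/150 ≈ -1.3133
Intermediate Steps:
K(Y, H) = 25/6 + Y/6 (K(Y, H) = (25 + Y)/6 = (25 + Y)*(⅙) = 25/6 + Y/6)
q(L) = ½ (q(L) = 1/2 = ½)
n(r) = -r/25 (n(r) = (r + r)/(5 - 55) = (2*r)/(-50) = (2*r)*(-1/50) = -r/25)
K(-33, 64) - n(q(-7)) = (25/6 + (⅙)*(-33)) - (-1)/(25*2) = (25/6 - 11/2) - 1*(-1/50) = -4/3 + 1/50 = -197/150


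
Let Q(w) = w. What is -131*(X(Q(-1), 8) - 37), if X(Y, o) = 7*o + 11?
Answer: -3930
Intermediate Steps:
X(Y, o) = 11 + 7*o
-131*(X(Q(-1), 8) - 37) = -131*((11 + 7*8) - 37) = -131*((11 + 56) - 37) = -131*(67 - 37) = -131*30 = -3930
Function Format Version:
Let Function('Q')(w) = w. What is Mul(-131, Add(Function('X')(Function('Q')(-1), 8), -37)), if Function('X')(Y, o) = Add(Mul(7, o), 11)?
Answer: -3930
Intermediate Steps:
Function('X')(Y, o) = Add(11, Mul(7, o))
Mul(-131, Add(Function('X')(Function('Q')(-1), 8), -37)) = Mul(-131, Add(Add(11, Mul(7, 8)), -37)) = Mul(-131, Add(Add(11, 56), -37)) = Mul(-131, Add(67, -37)) = Mul(-131, 30) = -3930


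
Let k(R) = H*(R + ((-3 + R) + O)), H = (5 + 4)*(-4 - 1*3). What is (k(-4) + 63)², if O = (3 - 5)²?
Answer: 254016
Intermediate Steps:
O = 4 (O = (-2)² = 4)
H = -63 (H = 9*(-4 - 3) = 9*(-7) = -63)
k(R) = -63 - 126*R (k(R) = -63*(R + ((-3 + R) + 4)) = -63*(R + (1 + R)) = -63*(1 + 2*R) = -63 - 126*R)
(k(-4) + 63)² = ((-63 - 126*(-4)) + 63)² = ((-63 + 504) + 63)² = (441 + 63)² = 504² = 254016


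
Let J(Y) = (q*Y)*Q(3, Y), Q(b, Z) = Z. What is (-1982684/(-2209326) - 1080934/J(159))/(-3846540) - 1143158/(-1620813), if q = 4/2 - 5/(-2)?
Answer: 61400506134672435066211/87055702649543580958530 ≈ 0.70530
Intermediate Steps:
q = 9/2 (q = 4*(½) - 5*(-½) = 2 + 5/2 = 9/2 ≈ 4.5000)
J(Y) = 9*Y²/2 (J(Y) = (9*Y/2)*Y = 9*Y²/2)
(-1982684/(-2209326) - 1080934/J(159))/(-3846540) - 1143158/(-1620813) = (-1982684/(-2209326) - 1080934/((9/2)*159²))/(-3846540) - 1143158/(-1620813) = (-1982684*(-1/2209326) - 1080934/((9/2)*25281))*(-1/3846540) - 1143158*(-1/1620813) = (991342/1104663 - 1080934/227529/2)*(-1/3846540) + 1143158/1620813 = (991342/1104663 - 1080934*2/227529)*(-1/3846540) + 1143158/1620813 = (991342/1104663 - 2161868/227529)*(-1/3846540) + 1143158/1620813 = -720858845522/83780955909*(-1/3846540) + 1143158/1620813 = 360429422761/161133399071102430 + 1143158/1620813 = 61400506134672435066211/87055702649543580958530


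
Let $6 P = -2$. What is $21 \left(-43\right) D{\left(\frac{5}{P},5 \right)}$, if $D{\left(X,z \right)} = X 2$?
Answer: $27090$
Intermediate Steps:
$P = - \frac{1}{3}$ ($P = \frac{1}{6} \left(-2\right) = - \frac{1}{3} \approx -0.33333$)
$D{\left(X,z \right)} = 2 X$
$21 \left(-43\right) D{\left(\frac{5}{P},5 \right)} = 21 \left(-43\right) 2 \frac{5}{- \frac{1}{3}} = - 903 \cdot 2 \cdot 5 \left(-3\right) = - 903 \cdot 2 \left(-15\right) = \left(-903\right) \left(-30\right) = 27090$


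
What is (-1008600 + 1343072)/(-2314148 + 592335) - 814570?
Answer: -1402537549882/1721813 ≈ -8.1457e+5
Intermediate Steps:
(-1008600 + 1343072)/(-2314148 + 592335) - 814570 = 334472/(-1721813) - 814570 = 334472*(-1/1721813) - 814570 = -334472/1721813 - 814570 = -1402537549882/1721813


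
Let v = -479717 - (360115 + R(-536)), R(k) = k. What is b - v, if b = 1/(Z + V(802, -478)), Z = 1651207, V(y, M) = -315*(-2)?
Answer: 1386380186753/1651837 ≈ 8.3930e+5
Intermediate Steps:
V(y, M) = 630
b = 1/1651837 (b = 1/(1651207 + 630) = 1/1651837 ≈ 6.0539e-7)
v = -839296 (v = -479717 - (360115 - 536) = -479717 - 1*359579 = -479717 - 359579 = -839296)
b - v = 1/1651837 - 1*(-839296) = 1/1651837 + 839296 = 1386380186753/1651837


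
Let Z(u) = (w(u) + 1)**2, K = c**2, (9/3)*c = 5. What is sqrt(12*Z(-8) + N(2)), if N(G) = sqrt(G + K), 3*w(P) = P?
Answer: sqrt(300 + 3*sqrt(43))/3 ≈ 5.9598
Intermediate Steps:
c = 5/3 (c = (1/3)*5 = 5/3 ≈ 1.6667)
w(P) = P/3
K = 25/9 (K = (5/3)**2 = 25/9 ≈ 2.7778)
Z(u) = (1 + u/3)**2 (Z(u) = (u/3 + 1)**2 = (1 + u/3)**2)
N(G) = sqrt(25/9 + G) (N(G) = sqrt(G + 25/9) = sqrt(25/9 + G))
sqrt(12*Z(-8) + N(2)) = sqrt(12*((3 - 8)**2/9) + sqrt(25 + 9*2)/3) = sqrt(12*((1/9)*(-5)**2) + sqrt(25 + 18)/3) = sqrt(12*((1/9)*25) + sqrt(43)/3) = sqrt(12*(25/9) + sqrt(43)/3) = sqrt(100/3 + sqrt(43)/3)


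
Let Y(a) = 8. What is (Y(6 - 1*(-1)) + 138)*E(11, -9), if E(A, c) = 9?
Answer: 1314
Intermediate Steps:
(Y(6 - 1*(-1)) + 138)*E(11, -9) = (8 + 138)*9 = 146*9 = 1314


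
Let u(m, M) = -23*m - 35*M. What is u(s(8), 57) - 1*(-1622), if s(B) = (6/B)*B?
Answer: -511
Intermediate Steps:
s(B) = 6
u(m, M) = -35*M - 23*m
u(s(8), 57) - 1*(-1622) = (-35*57 - 23*6) - 1*(-1622) = (-1995 - 138) + 1622 = -2133 + 1622 = -511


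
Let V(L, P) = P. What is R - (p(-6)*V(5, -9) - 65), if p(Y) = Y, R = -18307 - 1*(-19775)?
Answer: 1479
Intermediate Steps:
R = 1468 (R = -18307 + 19775 = 1468)
R - (p(-6)*V(5, -9) - 65) = 1468 - (-6*(-9) - 65) = 1468 - (54 - 65) = 1468 - 1*(-11) = 1468 + 11 = 1479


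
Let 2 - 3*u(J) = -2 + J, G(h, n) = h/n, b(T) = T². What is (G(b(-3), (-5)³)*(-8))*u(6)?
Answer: -48/125 ≈ -0.38400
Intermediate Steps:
u(J) = 4/3 - J/3 (u(J) = ⅔ - (-2 + J)/3 = ⅔ + (⅔ - J/3) = 4/3 - J/3)
(G(b(-3), (-5)³)*(-8))*u(6) = (((-3)²/((-5)³))*(-8))*(4/3 - ⅓*6) = ((9/(-125))*(-8))*(4/3 - 2) = ((9*(-1/125))*(-8))*(-⅔) = -9/125*(-8)*(-⅔) = (72/125)*(-⅔) = -48/125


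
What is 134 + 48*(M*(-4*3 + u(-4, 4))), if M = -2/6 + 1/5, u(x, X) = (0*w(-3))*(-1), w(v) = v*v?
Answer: 1054/5 ≈ 210.80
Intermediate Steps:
w(v) = v**2
u(x, X) = 0 (u(x, X) = (0*(-3)**2)*(-1) = (0*9)*(-1) = 0*(-1) = 0)
M = -2/15 (M = -2*1/6 + 1*(1/5) = -1/3 + 1/5 = -2/15 ≈ -0.13333)
134 + 48*(M*(-4*3 + u(-4, 4))) = 134 + 48*(-2*(-4*3 + 0)/15) = 134 + 48*(-2*(-12 + 0)/15) = 134 + 48*(-2/15*(-12)) = 134 + 48*(8/5) = 134 + 384/5 = 1054/5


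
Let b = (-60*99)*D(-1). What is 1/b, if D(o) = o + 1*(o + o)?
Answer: 1/17820 ≈ 5.6117e-5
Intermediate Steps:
D(o) = 3*o (D(o) = o + 1*(2*o) = o + 2*o = 3*o)
b = 17820 (b = (-60*99)*(3*(-1)) = -5940*(-3) = 17820)
1/b = 1/17820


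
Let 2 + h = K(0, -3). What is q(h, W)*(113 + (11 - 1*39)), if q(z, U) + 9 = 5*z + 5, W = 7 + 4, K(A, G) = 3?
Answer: 85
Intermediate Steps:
h = 1 (h = -2 + 3 = 1)
W = 11
q(z, U) = -4 + 5*z (q(z, U) = -9 + (5*z + 5) = -9 + (5 + 5*z) = -4 + 5*z)
q(h, W)*(113 + (11 - 1*39)) = (-4 + 5*1)*(113 + (11 - 1*39)) = (-4 + 5)*(113 + (11 - 39)) = 1*(113 - 28) = 1*85 = 85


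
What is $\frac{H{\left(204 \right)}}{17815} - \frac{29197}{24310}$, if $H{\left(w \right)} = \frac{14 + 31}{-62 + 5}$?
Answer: $- \frac{1976622239}{1645714070} \approx -1.2011$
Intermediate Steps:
$H{\left(w \right)} = - \frac{15}{19}$ ($H{\left(w \right)} = \frac{45}{-57} = 45 \left(- \frac{1}{57}\right) = - \frac{15}{19}$)
$\frac{H{\left(204 \right)}}{17815} - \frac{29197}{24310} = - \frac{15}{19 \cdot 17815} - \frac{29197}{24310} = \left(- \frac{15}{19}\right) \frac{1}{17815} - \frac{29197}{24310} = - \frac{3}{67697} - \frac{29197}{24310} = - \frac{1976622239}{1645714070}$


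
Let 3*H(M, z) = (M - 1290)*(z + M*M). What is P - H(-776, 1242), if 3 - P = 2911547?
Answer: 1237926956/3 ≈ 4.1264e+8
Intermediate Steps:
P = -2911544 (P = 3 - 1*2911547 = 3 - 2911547 = -2911544)
H(M, z) = (-1290 + M)*(z + M²)/3 (H(M, z) = ((M - 1290)*(z + M*M))/3 = ((-1290 + M)*(z + M²))/3 = (-1290 + M)*(z + M²)/3)
P - H(-776, 1242) = -2911544 - (-430*1242 - 430*(-776)² + (⅓)*(-776)³ + (⅓)*(-776)*1242) = -2911544 - (-534060 - 430*602176 + (⅓)*(-467288576) - 321264) = -2911544 - (-534060 - 258935680 - 467288576/3 - 321264) = -2911544 - 1*(-1246661588/3) = -2911544 + 1246661588/3 = 1237926956/3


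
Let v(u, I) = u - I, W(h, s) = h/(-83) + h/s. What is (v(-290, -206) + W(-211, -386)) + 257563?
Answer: 8249211161/32038 ≈ 2.5748e+5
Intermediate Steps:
W(h, s) = -h/83 + h/s (W(h, s) = h*(-1/83) + h/s = -h/83 + h/s)
(v(-290, -206) + W(-211, -386)) + 257563 = ((-290 - 1*(-206)) + (-1/83*(-211) - 211/(-386))) + 257563 = ((-290 + 206) + (211/83 - 211*(-1/386))) + 257563 = (-84 + (211/83 + 211/386)) + 257563 = (-84 + 98959/32038) + 257563 = -2592233/32038 + 257563 = 8249211161/32038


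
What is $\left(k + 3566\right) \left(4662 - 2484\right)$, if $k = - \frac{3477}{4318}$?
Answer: $\frac{16764622479}{2159} \approx 7.765 \cdot 10^{6}$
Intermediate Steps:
$k = - \frac{3477}{4318}$ ($k = \left(-3477\right) \frac{1}{4318} = - \frac{3477}{4318} \approx -0.80523$)
$\left(k + 3566\right) \left(4662 - 2484\right) = \left(- \frac{3477}{4318} + 3566\right) \left(4662 - 2484\right) = \frac{15394511 \left(4662 - 2484\right)}{4318} = \frac{15394511}{4318} \cdot 2178 = \frac{16764622479}{2159}$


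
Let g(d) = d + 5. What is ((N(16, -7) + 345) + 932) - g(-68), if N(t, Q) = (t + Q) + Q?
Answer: 1342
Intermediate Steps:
N(t, Q) = t + 2*Q (N(t, Q) = (Q + t) + Q = t + 2*Q)
g(d) = 5 + d
((N(16, -7) + 345) + 932) - g(-68) = (((16 + 2*(-7)) + 345) + 932) - (5 - 68) = (((16 - 14) + 345) + 932) - 1*(-63) = ((2 + 345) + 932) + 63 = (347 + 932) + 63 = 1279 + 63 = 1342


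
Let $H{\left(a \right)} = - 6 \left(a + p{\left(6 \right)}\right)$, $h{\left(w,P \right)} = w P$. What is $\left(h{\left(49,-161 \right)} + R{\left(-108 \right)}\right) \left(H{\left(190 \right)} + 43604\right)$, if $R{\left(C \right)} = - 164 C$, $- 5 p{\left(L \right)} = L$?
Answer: $\frac{2085972988}{5} \approx 4.1719 \cdot 10^{8}$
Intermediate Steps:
$p{\left(L \right)} = - \frac{L}{5}$
$h{\left(w,P \right)} = P w$
$H{\left(a \right)} = \frac{36}{5} - 6 a$ ($H{\left(a \right)} = - 6 \left(a - \frac{6}{5}\right) = - 6 \left(- \frac{6}{5} + a\right) = \frac{36}{5} - 6 a$)
$\left(h{\left(49,-161 \right)} + R{\left(-108 \right)}\right) \left(H{\left(190 \right)} + 43604\right) = \left(\left(-161\right) 49 - -17712\right) \left(\left(\frac{36}{5} - 1140\right) + 43604\right) = \left(-7889 + 17712\right) \left(\left(\frac{36}{5} - 1140\right) + 43604\right) = 9823 \left(- \frac{5664}{5} + 43604\right) = 9823 \cdot \frac{212356}{5} = \frac{2085972988}{5}$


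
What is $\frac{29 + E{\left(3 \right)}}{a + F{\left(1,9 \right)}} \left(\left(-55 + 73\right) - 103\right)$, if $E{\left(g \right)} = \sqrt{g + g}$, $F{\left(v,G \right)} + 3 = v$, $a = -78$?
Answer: $\frac{493}{16} + \frac{17 \sqrt{6}}{16} \approx 33.415$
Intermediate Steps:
$F{\left(v,G \right)} = -3 + v$
$E{\left(g \right)} = \sqrt{2} \sqrt{g}$ ($E{\left(g \right)} = \sqrt{2 g} = \sqrt{2} \sqrt{g}$)
$\frac{29 + E{\left(3 \right)}}{a + F{\left(1,9 \right)}} \left(\left(-55 + 73\right) - 103\right) = \frac{29 + \sqrt{2} \sqrt{3}}{-78 + \left(-3 + 1\right)} \left(\left(-55 + 73\right) - 103\right) = \frac{29 + \sqrt{6}}{-78 - 2} \left(18 - 103\right) = \frac{29 + \sqrt{6}}{-80} \left(-85\right) = \left(29 + \sqrt{6}\right) \left(- \frac{1}{80}\right) \left(-85\right) = \left(- \frac{29}{80} - \frac{\sqrt{6}}{80}\right) \left(-85\right) = \frac{493}{16} + \frac{17 \sqrt{6}}{16}$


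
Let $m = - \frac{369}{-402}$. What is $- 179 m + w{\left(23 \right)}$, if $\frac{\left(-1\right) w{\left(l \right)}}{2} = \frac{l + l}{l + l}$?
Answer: $- \frac{22285}{134} \approx -166.31$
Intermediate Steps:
$m = \frac{123}{134}$ ($m = \left(-369\right) \left(- \frac{1}{402}\right) = \frac{123}{134} \approx 0.91791$)
$w{\left(l \right)} = -2$ ($w{\left(l \right)} = - 2 \frac{l + l}{l + l} = - 2 \frac{2 l}{2 l} = - 2 \cdot 2 l \frac{1}{2 l} = \left(-2\right) 1 = -2$)
$- 179 m + w{\left(23 \right)} = \left(-179\right) \frac{123}{134} - 2 = - \frac{22017}{134} - 2 = - \frac{22285}{134}$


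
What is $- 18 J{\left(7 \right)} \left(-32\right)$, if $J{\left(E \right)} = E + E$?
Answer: $8064$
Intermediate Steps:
$J{\left(E \right)} = 2 E$
$- 18 J{\left(7 \right)} \left(-32\right) = - 18 \cdot 2 \cdot 7 \left(-32\right) = \left(-18\right) 14 \left(-32\right) = \left(-252\right) \left(-32\right) = 8064$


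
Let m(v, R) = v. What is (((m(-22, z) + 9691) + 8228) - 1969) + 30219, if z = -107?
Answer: 46147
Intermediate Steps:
(((m(-22, z) + 9691) + 8228) - 1969) + 30219 = (((-22 + 9691) + 8228) - 1969) + 30219 = ((9669 + 8228) - 1969) + 30219 = (17897 - 1969) + 30219 = 15928 + 30219 = 46147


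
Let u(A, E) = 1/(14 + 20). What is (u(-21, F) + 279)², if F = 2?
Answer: 90003169/1156 ≈ 77857.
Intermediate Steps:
u(A, E) = 1/34
(u(-21, F) + 279)² = (1/34 + 279)² = (9487/34)² = 90003169/1156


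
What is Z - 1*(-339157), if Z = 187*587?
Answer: 448926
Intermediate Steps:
Z = 109769
Z - 1*(-339157) = 109769 - 1*(-339157) = 109769 + 339157 = 448926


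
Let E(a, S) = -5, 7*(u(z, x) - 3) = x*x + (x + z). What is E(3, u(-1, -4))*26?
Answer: -130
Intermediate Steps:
u(z, x) = 3 + x/7 + z/7 + x²/7 (u(z, x) = 3 + (x*x + (x + z))/7 = 3 + (x² + (x + z))/7 = 3 + (x + z + x²)/7 = 3 + (x/7 + z/7 + x²/7) = 3 + x/7 + z/7 + x²/7)
E(3, u(-1, -4))*26 = -5*26 = -130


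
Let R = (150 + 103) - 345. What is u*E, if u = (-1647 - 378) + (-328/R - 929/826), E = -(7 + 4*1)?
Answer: 422670435/18998 ≈ 22248.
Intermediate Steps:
R = -92 (R = 253 - 345 = -92)
E = -11 (E = -(7 + 4) = -1*11 = -11)
u = -38424585/18998 (u = (-1647 - 378) + (-328/(-92) - 929/826) = -2025 + (-328*(-1/92) - 929*1/826) = -2025 + (82/23 - 929/826) = -2025 + 46365/18998 = -38424585/18998 ≈ -2022.6)
u*E = -38424585/18998*(-11) = 422670435/18998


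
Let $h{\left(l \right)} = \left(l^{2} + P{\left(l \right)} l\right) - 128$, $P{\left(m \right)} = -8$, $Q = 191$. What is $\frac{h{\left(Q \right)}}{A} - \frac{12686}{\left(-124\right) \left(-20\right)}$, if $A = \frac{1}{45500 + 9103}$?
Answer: $\frac{2357921342657}{1240} \approx 1.9015 \cdot 10^{9}$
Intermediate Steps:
$A = \frac{1}{54603} \approx 1.8314 \cdot 10^{-5}$
$h{\left(l \right)} = -128 + l^{2} - 8 l$ ($h{\left(l \right)} = \left(l^{2} - 8 l\right) - 128 = -128 + l^{2} - 8 l$)
$\frac{h{\left(Q \right)}}{A} - \frac{12686}{\left(-124\right) \left(-20\right)} = \left(-128 + 191^{2} - 1528\right) \frac{1}{\frac{1}{54603}} - \frac{12686}{\left(-124\right) \left(-20\right)} = \left(-128 + 36481 - 1528\right) 54603 - \frac{12686}{2480} = 34825 \cdot 54603 - \frac{6343}{1240} = 1901549475 - \frac{6343}{1240} = \frac{2357921342657}{1240}$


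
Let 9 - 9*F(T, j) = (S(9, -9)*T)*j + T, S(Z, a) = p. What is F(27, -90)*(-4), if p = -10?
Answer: 10808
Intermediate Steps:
S(Z, a) = -10
F(T, j) = 1 - T/9 + 10*T*j/9 (F(T, j) = 1 - ((-10*T)*j + T)/9 = 1 - (-10*T*j + T)/9 = 1 - (T - 10*T*j)/9 = 1 + (-T/9 + 10*T*j/9) = 1 - T/9 + 10*T*j/9)
F(27, -90)*(-4) = (1 - 1/9*27 + (10/9)*27*(-90))*(-4) = (1 - 3 - 2700)*(-4) = -2702*(-4) = 10808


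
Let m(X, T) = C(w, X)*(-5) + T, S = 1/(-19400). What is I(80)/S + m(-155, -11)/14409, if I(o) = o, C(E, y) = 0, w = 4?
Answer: -22362768011/14409 ≈ -1.5520e+6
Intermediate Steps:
S = -1/19400 ≈ -5.1546e-5
m(X, T) = T (m(X, T) = 0*(-5) + T = 0 + T = T)
I(80)/S + m(-155, -11)/14409 = 80/(-1/19400) - 11/14409 = 80*(-19400) - 11*1/14409 = -1552000 - 11/14409 = -22362768011/14409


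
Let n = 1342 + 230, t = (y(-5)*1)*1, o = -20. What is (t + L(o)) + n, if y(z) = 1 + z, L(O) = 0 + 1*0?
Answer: 1568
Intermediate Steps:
L(O) = 0 (L(O) = 0 + 0 = 0)
t = -4 (t = ((1 - 5)*1)*1 = -4*1*1 = -4*1 = -4)
n = 1572
(t + L(o)) + n = (-4 + 0) + 1572 = -4 + 1572 = 1568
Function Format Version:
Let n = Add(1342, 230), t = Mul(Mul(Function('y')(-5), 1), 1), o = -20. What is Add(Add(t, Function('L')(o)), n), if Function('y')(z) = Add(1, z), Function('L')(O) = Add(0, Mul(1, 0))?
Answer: 1568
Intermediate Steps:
Function('L')(O) = 0 (Function('L')(O) = Add(0, 0) = 0)
t = -4 (t = Mul(Mul(Add(1, -5), 1), 1) = Mul(Mul(-4, 1), 1) = Mul(-4, 1) = -4)
n = 1572
Add(Add(t, Function('L')(o)), n) = Add(Add(-4, 0), 1572) = Add(-4, 1572) = 1568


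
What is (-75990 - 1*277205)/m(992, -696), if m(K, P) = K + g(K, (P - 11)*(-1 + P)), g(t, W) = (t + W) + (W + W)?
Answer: -353195/1480321 ≈ -0.23859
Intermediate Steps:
g(t, W) = t + 3*W (g(t, W) = (W + t) + 2*W = t + 3*W)
m(K, P) = 2*K + 3*(-1 + P)*(-11 + P) (m(K, P) = K + (K + 3*((P - 11)*(-1 + P))) = K + (K + 3*((-11 + P)*(-1 + P))) = K + (K + 3*((-1 + P)*(-11 + P))) = K + (K + 3*(-1 + P)*(-11 + P)) = 2*K + 3*(-1 + P)*(-11 + P))
(-75990 - 1*277205)/m(992, -696) = (-75990 - 1*277205)/(33 - 36*(-696) + 2*992 + 3*(-696)²) = (-75990 - 277205)/(33 + 25056 + 1984 + 3*484416) = -353195/(33 + 25056 + 1984 + 1453248) = -353195/1480321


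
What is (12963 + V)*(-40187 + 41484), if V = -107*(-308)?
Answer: 59556943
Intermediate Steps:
V = 32956
(12963 + V)*(-40187 + 41484) = (12963 + 32956)*(-40187 + 41484) = 45919*1297 = 59556943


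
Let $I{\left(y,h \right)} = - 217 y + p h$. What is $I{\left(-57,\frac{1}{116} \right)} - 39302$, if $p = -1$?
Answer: $- \frac{3124229}{116} \approx -26933.0$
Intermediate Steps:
$I{\left(y,h \right)} = - h - 217 y$ ($I{\left(y,h \right)} = - 217 y - h = - h - 217 y$)
$I{\left(-57,\frac{1}{116} \right)} - 39302 = \left(- \frac{1}{116} - -12369\right) - 39302 = \left(\left(-1\right) \frac{1}{116} + 12369\right) - 39302 = \left(- \frac{1}{116} + 12369\right) - 39302 = \frac{1434803}{116} - 39302 = - \frac{3124229}{116}$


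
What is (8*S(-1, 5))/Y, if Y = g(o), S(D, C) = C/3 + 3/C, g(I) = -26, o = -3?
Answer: -136/195 ≈ -0.69744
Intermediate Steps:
S(D, C) = 3/C + C/3 (S(D, C) = C*(⅓) + 3/C = C/3 + 3/C = 3/C + C/3)
Y = -26
(8*S(-1, 5))/Y = (8*(3/5 + (⅓)*5))/(-26) = (8*(3*(⅕) + 5/3))*(-1/26) = (8*(⅗ + 5/3))*(-1/26) = (8*(34/15))*(-1/26) = (272/15)*(-1/26) = -136/195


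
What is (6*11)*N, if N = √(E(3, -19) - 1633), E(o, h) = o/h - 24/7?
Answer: 66*I*√28949578/133 ≈ 2670.0*I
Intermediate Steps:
E(o, h) = -24/7 + o/h (E(o, h) = o/h - 24*⅐ = o/h - 24/7 = -24/7 + o/h)
N = I*√28949578/133 (N = √((-24/7 + 3/(-19)) - 1633) = √((-24/7 + 3*(-1/19)) - 1633) = √((-24/7 - 3/19) - 1633) = √(-477/133 - 1633) = √(-217666/133) = I*√28949578/133 ≈ 40.455*I)
(6*11)*N = (6*11)*(I*√28949578/133) = 66*(I*√28949578/133) = 66*I*√28949578/133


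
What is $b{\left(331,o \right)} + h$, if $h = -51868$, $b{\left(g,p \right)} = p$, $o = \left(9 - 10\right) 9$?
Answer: $-51877$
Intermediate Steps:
$o = -9$ ($o = \left(-1\right) 9 = -9$)
$b{\left(331,o \right)} + h = -9 - 51868 = -51877$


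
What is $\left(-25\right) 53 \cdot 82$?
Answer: $-108650$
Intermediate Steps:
$\left(-25\right) 53 \cdot 82 = \left(-1325\right) 82 = -108650$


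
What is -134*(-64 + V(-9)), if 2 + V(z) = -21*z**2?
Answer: 236778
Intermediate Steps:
V(z) = -2 - 21*z**2
-134*(-64 + V(-9)) = -134*(-64 + (-2 - 21*(-9)**2)) = -134*(-64 + (-2 - 21*81)) = -134*(-64 + (-2 - 1701)) = -134*(-64 - 1703) = -134*(-1767) = 236778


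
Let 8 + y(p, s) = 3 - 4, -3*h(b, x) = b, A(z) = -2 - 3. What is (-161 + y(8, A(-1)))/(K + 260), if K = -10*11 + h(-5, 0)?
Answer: -102/91 ≈ -1.1209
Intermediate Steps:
A(z) = -5
h(b, x) = -b/3
K = -325/3 (K = -10*11 - ⅓*(-5) = -110 + 5/3 = -325/3 ≈ -108.33)
y(p, s) = -9 (y(p, s) = -8 + (3 - 4) = -8 - 1 = -9)
(-161 + y(8, A(-1)))/(K + 260) = (-161 - 9)/(-325/3 + 260) = -170/455/3 = -170*3/455 = -102/91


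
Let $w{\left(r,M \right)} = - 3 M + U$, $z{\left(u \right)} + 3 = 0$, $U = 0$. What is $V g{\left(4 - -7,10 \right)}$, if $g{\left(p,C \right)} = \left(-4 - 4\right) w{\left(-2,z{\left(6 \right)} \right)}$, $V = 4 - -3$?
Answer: $-504$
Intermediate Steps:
$z{\left(u \right)} = -3$ ($z{\left(u \right)} = -3 + 0 = -3$)
$V = 7$ ($V = 4 + 3 = 7$)
$w{\left(r,M \right)} = - 3 M$ ($w{\left(r,M \right)} = - 3 M + 0 = - 3 M$)
$g{\left(p,C \right)} = -72$ ($g{\left(p,C \right)} = \left(-4 - 4\right) \left(\left(-3\right) \left(-3\right)\right) = \left(-8\right) 9 = -72$)
$V g{\left(4 - -7,10 \right)} = 7 \left(-72\right) = -504$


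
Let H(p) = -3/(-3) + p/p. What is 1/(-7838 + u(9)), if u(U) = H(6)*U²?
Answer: -1/7676 ≈ -0.00013028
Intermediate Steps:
H(p) = 2 (H(p) = -3*(-⅓) + 1 = 1 + 1 = 2)
u(U) = 2*U²
1/(-7838 + u(9)) = 1/(-7838 + 2*9²) = 1/(-7838 + 2*81) = 1/(-7838 + 162) = 1/(-7676) = -1/7676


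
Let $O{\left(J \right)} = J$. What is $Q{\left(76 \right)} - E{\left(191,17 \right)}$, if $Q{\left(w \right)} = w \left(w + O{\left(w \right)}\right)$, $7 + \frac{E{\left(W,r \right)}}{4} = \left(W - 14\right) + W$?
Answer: $10108$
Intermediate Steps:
$E{\left(W,r \right)} = -84 + 8 W$ ($E{\left(W,r \right)} = -28 + 4 \left(\left(W - 14\right) + W\right) = -28 + 4 \left(\left(-14 + W\right) + W\right) = -28 + 4 \left(-14 + 2 W\right) = -28 + \left(-56 + 8 W\right) = -84 + 8 W$)
$Q{\left(w \right)} = 2 w^{2}$ ($Q{\left(w \right)} = w \left(w + w\right) = w 2 w = 2 w^{2}$)
$Q{\left(76 \right)} - E{\left(191,17 \right)} = 2 \cdot 76^{2} - \left(-84 + 8 \cdot 191\right) = 2 \cdot 5776 - \left(-84 + 1528\right) = 11552 - 1444 = 10108$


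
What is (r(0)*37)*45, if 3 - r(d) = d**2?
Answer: 4995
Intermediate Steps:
r(d) = 3 - d**2
(r(0)*37)*45 = ((3 - 1*0**2)*37)*45 = ((3 - 1*0)*37)*45 = ((3 + 0)*37)*45 = (3*37)*45 = 111*45 = 4995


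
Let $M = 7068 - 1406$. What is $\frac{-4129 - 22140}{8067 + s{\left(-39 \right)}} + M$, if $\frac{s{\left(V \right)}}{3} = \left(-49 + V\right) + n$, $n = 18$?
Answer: $\frac{44460065}{7857} \approx 5658.7$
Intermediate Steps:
$M = 5662$
$s{\left(V \right)} = -93 + 3 V$ ($s{\left(V \right)} = 3 \left(\left(-49 + V\right) + 18\right) = 3 \left(-31 + V\right) = -93 + 3 V$)
$\frac{-4129 - 22140}{8067 + s{\left(-39 \right)}} + M = \frac{-4129 - 22140}{8067 + \left(-93 + 3 \left(-39\right)\right)} + 5662 = - \frac{26269}{8067 - 210} + 5662 = - \frac{26269}{7857} + 5662 = \frac{44460065}{7857}$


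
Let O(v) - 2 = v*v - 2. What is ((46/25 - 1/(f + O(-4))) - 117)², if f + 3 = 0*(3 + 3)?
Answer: 1402652304/105625 ≈ 13280.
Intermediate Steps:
f = -3 (f = -3 + 0*(3 + 3) = -3 + 0*6 = -3 + 0 = -3)
O(v) = v² (O(v) = 2 + (v*v - 2) = 2 + (v² - 2) = 2 + (-2 + v²) = v²)
((46/25 - 1/(f + O(-4))) - 117)² = ((46/25 - 1/(-3 + (-4)²)) - 117)² = ((46*(1/25) - 1/(-3 + 16)) - 117)² = ((46/25 - 1/13) - 117)² = (573/325 - 117)² = (-37452/325)² = 1402652304/105625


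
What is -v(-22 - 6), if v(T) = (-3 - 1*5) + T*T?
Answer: -776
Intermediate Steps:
v(T) = -8 + T² (v(T) = (-3 - 5) + T² = -8 + T²)
-v(-22 - 6) = -(-8 + (-22 - 6)²) = -(-8 + (-28)²) = -(-8 + 784) = -1*776 = -776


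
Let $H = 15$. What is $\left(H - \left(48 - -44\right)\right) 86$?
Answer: $-6622$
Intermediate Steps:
$\left(H - \left(48 - -44\right)\right) 86 = \left(15 - \left(48 - -44\right)\right) 86 = \left(15 - \left(48 + 44\right)\right) 86 = \left(15 - 92\right) 86 = \left(-77\right) 86 = -6622$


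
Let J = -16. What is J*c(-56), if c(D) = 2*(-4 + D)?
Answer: 1920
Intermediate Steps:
c(D) = -8 + 2*D
J*c(-56) = -16*(-8 + 2*(-56)) = -16*(-8 - 112) = -16*(-120) = 1920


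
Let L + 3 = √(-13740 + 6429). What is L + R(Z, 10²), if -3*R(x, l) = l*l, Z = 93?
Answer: -10009/3 + I*√7311 ≈ -3336.3 + 85.504*I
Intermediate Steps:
L = -3 + I*√7311 (L = -3 + √(-13740 + 6429) = -3 + √(-7311) = -3 + I*√7311 ≈ -3.0 + 85.504*I)
R(x, l) = -l²/3 (R(x, l) = -l*l/3 = -l²/3)
L + R(Z, 10²) = (-3 + I*√7311) - (10²)²/3 = (-3 + I*√7311) - ⅓*100² = (-3 + I*√7311) - ⅓*10000 = (-3 + I*√7311) - 10000/3 = -10009/3 + I*√7311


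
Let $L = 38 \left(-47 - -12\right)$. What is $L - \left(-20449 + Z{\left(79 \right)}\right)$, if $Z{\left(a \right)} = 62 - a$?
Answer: $19136$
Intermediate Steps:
$L = -1330$ ($L = 38 \left(-47 + 12\right) = 38 \left(-35\right) = -1330$)
$L - \left(-20449 + Z{\left(79 \right)}\right) = -1330 - \left(-20449 + \left(62 - 79\right)\right) = -1330 - \left(-20449 - 17\right) = -1330 - -20466 = -1330 + 20466 = 19136$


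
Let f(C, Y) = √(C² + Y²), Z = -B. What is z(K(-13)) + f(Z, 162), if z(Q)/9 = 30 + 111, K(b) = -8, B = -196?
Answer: 1269 + 2*√16165 ≈ 1523.3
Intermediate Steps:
z(Q) = 1269 (z(Q) = 9*(30 + 111) = 9*141 = 1269)
Z = 196 (Z = -1*(-196) = 196)
z(K(-13)) + f(Z, 162) = 1269 + √(196² + 162²) = 1269 + √(38416 + 26244) = 1269 + √64660 = 1269 + 2*√16165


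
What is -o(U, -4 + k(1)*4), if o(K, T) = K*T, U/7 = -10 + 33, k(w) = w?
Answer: 0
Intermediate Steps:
U = 161 (U = 7*(-10 + 33) = 7*23 = 161)
-o(U, -4 + k(1)*4) = -161*(-4 + 1*4) = -161*(-4 + 4) = -161*0 = -1*0 = 0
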